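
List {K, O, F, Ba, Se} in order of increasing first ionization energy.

K < Ba < Se < O < F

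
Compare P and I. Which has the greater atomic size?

I

P is in period 3, group 15; I is in period 5, group 17.
Moving right in a period, electrons are added to the same shell under a stronger nuclear pull, so atoms get smaller; moving down, a new shell is opened and atoms get larger.
These span different periods and groups, so the two trends combine.
I > P: the two effects oppose for this pair; the down-group effect wins (133 vs 111 pm).
Tabulated atomic radius (pm): P 111, I 133.
So I has the greater atomic size (I > P).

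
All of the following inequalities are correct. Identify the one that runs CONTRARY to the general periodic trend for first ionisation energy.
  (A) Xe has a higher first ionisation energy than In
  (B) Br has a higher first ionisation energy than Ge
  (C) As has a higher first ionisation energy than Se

(C)

The general trend: first ionisation energy increases across a period and decreases down a group.
(A) Xe (period 5, group 18) vs In (period 5, group 13): the stated order agrees with the simple trend.
(B) Br (period 4, group 17) vs Ge (period 4, group 14): the stated order agrees with the simple trend.
(C) As (period 4, group 15) vs Se (period 4, group 16): the stated order contradicts the simple trend.
The exception is (C): Se (4p⁴) ionizes more easily than half-filled As (4p³).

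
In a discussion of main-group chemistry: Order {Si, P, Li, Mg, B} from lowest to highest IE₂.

Mg, Si, P, B, Li

Consider each +1 ion: Si⁺ still has 3 valence electrons; P⁺ still has 4 valence electrons; Li⁺ is the bare [He] core; Mg⁺ still has 1 valence electron; B⁺ still has 2 valence electrons.
Pulling an electron out of a noble-gas core costs far more than removing a remaining valence electron, so Li sits at the high end of IE_2.
Valence configurations: Si⁺ [Ne]3s²3p¹, P⁺ [Ne]3s²3p², Mg⁺ [Ne]3s¹, B⁺ [He]2s².
The numbers (kJ/mol): Si 1577, P 1907, Li 7298, Mg 1451, B 2427.
Hence IE_2: Mg < Si < P < B < Li.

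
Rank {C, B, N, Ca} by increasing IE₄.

C, Ca, N, B

After 3 electrons have been removed, what remains? C³⁺ still has 1 valence electron; B³⁺ is the bare [He] core; N³⁺ still has 2 valence electrons; Ca³⁺ is already 1 electron into the core.
Usually core removal costs more than valence removal, but here the competition is close: a tightly held n=2 valence electron can cost more to remove than an n=3 core electron, so the actual values have to decide it.
Valence configurations: C³⁺ [He]2s¹, N³⁺ [He]2s².
Tabulated IE_4 (kJ/mol): C 6223, B 25026, N 7475, Ca 6491.
Overall IE_4 order: C < Ca < N < B.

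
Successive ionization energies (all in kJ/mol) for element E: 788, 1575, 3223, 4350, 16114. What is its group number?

Group 14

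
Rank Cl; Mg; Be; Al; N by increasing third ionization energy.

The third ionization energy removes an electron from the +2 ion. For each element: Cl²⁺ still has 5 valence electrons; Mg²⁺ is the bare [Ne] core; Be²⁺ is the bare [He] core; Al²⁺ still has 1 valence electron; N²⁺ still has 3 valence electrons.
Core electrons are held far more tightly than valence electrons, so Mg and Be top the IE_3 order.
Valence configurations: Cl²⁺ [Ne]3s²3p³, Al²⁺ [Ne]3s¹, N²⁺ [He]2s²2p¹.
Tabulated IE_3 (kJ/mol): Cl 3822, Mg 7733, Be 14849, Al 2745, N 4578.
Hence IE_3: Al < Cl < N < Mg < Be.

Al < Cl < N < Mg < Be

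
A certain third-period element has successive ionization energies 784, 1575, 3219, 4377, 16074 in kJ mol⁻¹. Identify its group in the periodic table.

Look for the largest jump between consecutive ionization energies: IE5/IE4 ≈ 3.7, far larger than any earlier ratio.
That jump marks the point where a core electron is being removed. So the atom has 4 valence electrons.
A main-group element with 4 valence electrons is in group 14.

Group 14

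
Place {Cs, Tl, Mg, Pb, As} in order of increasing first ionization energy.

Removing the outermost electron gets harder across a period and easier down a group.
These span different periods and groups, so the two trends combine.
Tl > Cs: both are in period 6; the period trend gives Tl the larger value.
Pb > Tl: both are in period 6; the period trend gives Pb the larger value.
Mg > Pb: period and group pull opposite ways; the down-group shift dominates (738 vs 716 kJ/mol).
As > Mg: period and group pull opposite ways; the across-period shift dominates (947 vs 738 kJ/mol).
Approximate values (kJ/mol): Mg 738, As 947, Cs 376, Tl 589, Pb 716.
So from lowest to highest: Cs < Tl < Pb < Mg < As.

Cs < Tl < Pb < Mg < As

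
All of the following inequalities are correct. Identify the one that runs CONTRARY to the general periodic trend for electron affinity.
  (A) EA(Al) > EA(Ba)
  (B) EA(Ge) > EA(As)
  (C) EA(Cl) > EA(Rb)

(B)

The general trend: electron affinity increases across a period and decreases down a group.
(A) Al (period 3, group 13) vs Ba (period 6, group 2): the stated order agrees with the simple trend.
(B) Ge (period 4, group 14) vs As (period 4, group 15): the stated order contradicts the simple trend.
(C) Cl (period 3, group 17) vs Rb (period 5, group 1): the stated order agrees with the simple trend.
The exception is (B): adding an electron to As's half-filled 4p³ is unfavourable, so Ge (4p²) has the more exothermic EA.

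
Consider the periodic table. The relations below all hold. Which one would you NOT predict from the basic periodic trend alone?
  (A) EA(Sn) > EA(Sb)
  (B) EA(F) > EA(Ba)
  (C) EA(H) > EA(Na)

(A)

The general trend: electron affinity increases across a period and decreases down a group.
(A) Sn (period 5, group 14) vs Sb (period 5, group 15): the stated order contradicts the simple trend.
(B) F (period 2, group 17) vs Ba (period 6, group 2): the stated order agrees with the simple trend.
(C) H (period 1, group 1) vs Na (period 3, group 1): the stated order agrees with the simple trend.
The exception is (A): adding an electron to Sb's half-filled 5p³ is unfavourable, so Sn has the more exothermic EA.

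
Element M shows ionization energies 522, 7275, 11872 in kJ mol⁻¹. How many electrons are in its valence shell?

1

Look for the largest jump between consecutive ionization energies: IE2/IE1 ≈ 13.9, far larger than any earlier ratio.
That jump marks the point where a core electron is being removed. So the atom has 1 valence electron.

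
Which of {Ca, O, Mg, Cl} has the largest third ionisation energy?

Mg

IE_3 is the cost of taking one more electron from the +2 cation: Ca²⁺ is the bare [Ar] core; O²⁺ still has 4 valence electrons; Mg²⁺ is the bare [Ne] core; Cl²⁺ still has 5 valence electrons.
Usually core removal costs more than valence removal, but here the competition is close: a tightly held n=2 valence electron can cost more to remove than an n=3 core electron, so the actual values have to decide it.
Valence configurations: O²⁺ [He]2s²2p², Cl²⁺ [Ne]3s²3p³.
The numbers (kJ/mol): Ca 4912, O 5300, Mg 7733, Cl 3822.
So the third ionization energies run Cl < Ca < O < Mg.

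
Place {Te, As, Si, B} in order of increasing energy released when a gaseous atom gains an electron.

B, As, Si, Te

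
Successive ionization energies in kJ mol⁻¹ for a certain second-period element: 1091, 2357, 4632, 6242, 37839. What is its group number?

Look for the largest jump between consecutive ionization energies: IE5/IE4 ≈ 6.1, far larger than any earlier ratio.
That jump marks the point where a core electron is being removed. So the atom has 4 valence electrons.
A main-group element with 4 valence electrons is in group 14.

Group 14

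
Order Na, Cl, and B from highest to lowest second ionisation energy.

Na > B > Cl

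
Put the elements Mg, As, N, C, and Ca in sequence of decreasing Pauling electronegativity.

N > C > As > Mg > Ca

Atoms toward the upper right of the periodic table pull bonding electrons most strongly.
Here both period and group differ, so the two effects have to be weighed against each other.
Mg > Ca: Mg sits above Ca in group 2, so the down-group effect alone puts Mg higher.
As > Mg: the two effects oppose for this pair; the across-period effect wins (2.18 vs 1.31).
C > As: period and group pull opposite ways; the down-group shift dominates (2.55 vs 2.18).
N > C: N lies to the right of C in period 2, so the across-period effect alone puts N higher.
Tabulated electronegativity (Pauling): C 2.55, N 3.04, Mg 1.31, Ca 1.00, As 2.18.
So from highest to lowest: N > C > As > Mg > Ca.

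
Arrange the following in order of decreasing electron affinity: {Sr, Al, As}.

As > Al > Sr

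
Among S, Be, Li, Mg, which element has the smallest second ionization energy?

Mg

The second ionization energy removes an electron from the +1 ion. For each element: S⁺ still has 5 valence electrons; Be⁺ still has 1 valence electron; Li⁺ is the bare [He] core; Mg⁺ still has 1 valence electron.
Core electrons are held far more tightly than valence electrons, so Li tops the IE_2 order.
Valence configurations: S⁺ [Ne]3s²3p³, Be⁺ [He]2s¹, Mg⁺ [Ne]3s¹.
The numbers (kJ/mol): S 2252, Be 1757, Li 7298, Mg 1451.
Putting it together, IE_2: Mg < Be < S < Li.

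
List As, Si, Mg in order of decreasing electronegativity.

As > Si > Mg

Smaller atoms with higher effective nuclear charge are more electronegative.
Here both period and group differ, so the two effects have to be weighed against each other.
Si > Mg: both are in period 3; the period trend gives Si the larger value.
As > Si: the two effects oppose for this pair; the across-period effect wins (2.18 vs 1.90).
Tabulated electronegativity (Pauling): Mg 1.31, Si 1.90, As 2.18.
So from highest to lowest: As > Si > Mg.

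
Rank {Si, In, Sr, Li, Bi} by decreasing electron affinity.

Li is in period 2, group 1; Si is in period 3, group 14; Sr is in period 5, group 2; In is in period 5, group 13; Bi is in period 6, group 15.
Atoms with high Z_eff and room in the valence shell (especially the halogens) have the most exothermic electron affinities.
Here both period and group differ, so the two effects have to be weighed against each other.
In > Sr: both are in period 5; the period trend gives In the larger value.
Li > In: period and group pull opposite ways; the down-group shift dominates (60 vs 29 kJ/mol).
Bi > Li: the two effects oppose for this pair; the across-period effect wins (91 vs 60 kJ/mol).
Si > Bi: period and group pull opposite ways; the down-group shift dominates (134 vs 91 kJ/mol).
For reference (kJ/mol): Li 60, Si 134, Sr 5, In 29, Bi 91.
So from highest to lowest: Si > Bi > Li > In > Sr.

Si > Bi > Li > In > Sr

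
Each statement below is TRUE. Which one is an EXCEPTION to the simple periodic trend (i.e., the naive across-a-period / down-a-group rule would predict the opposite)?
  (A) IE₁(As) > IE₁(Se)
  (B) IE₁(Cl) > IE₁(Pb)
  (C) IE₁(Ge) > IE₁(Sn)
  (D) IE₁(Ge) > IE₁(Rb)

(A)

The general trend: first ionization energy increases across a period and decreases down a group.
(A) As (period 4, group 15) vs Se (period 4, group 16): the stated order contradicts the simple trend.
(B) Cl (period 3, group 17) vs Pb (period 6, group 14): the stated order agrees with the simple trend.
(C) Ge (period 4, group 14) vs Sn (period 5, group 14): the stated order agrees with the simple trend.
(D) Ge (period 4, group 14) vs Rb (period 5, group 1): the stated order agrees with the simple trend.
The exception is (A): Se (4p⁴) ionizes more easily than half-filled As (4p³).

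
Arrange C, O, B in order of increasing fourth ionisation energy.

IE_4 is the cost of taking one more electron from the +3 cation: C³⁺ still has 1 valence electron; O³⁺ still has 3 valence electrons; B³⁺ is the bare [He] core.
Core electrons are held far more tightly than valence electrons, so B tops the IE_4 order.
Valence configurations: C³⁺ [He]2s¹, O³⁺ [He]2s²2p¹.
Tabulated IE_4 (kJ/mol): C 6223, O 7469, B 25026.
Overall IE_4 order: C < O < B.

C < O < B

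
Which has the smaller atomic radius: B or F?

F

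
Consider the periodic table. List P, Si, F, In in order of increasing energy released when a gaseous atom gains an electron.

F is in period 2, group 17; Si is in period 3, group 14; P is in period 3, group 15; In is in period 5, group 13.
Atoms with high Z_eff and room in the valence shell (especially the halogens) have the most exothermic electron affinities.
Neither a single period nor a single group — weigh both effects.
P > In: both effects reinforce here, so P is clearly the higher of the two.
Si > P: this pair runs against the simple trend — see the exception note.
F > Si: relative to Si, both the across-period and down-group shifts push F's electron affinity up.
Note the exception: Si has a higher electron affinity than P, contrary to the simple trend — adding an electron to P's half-filled 3p³ is unfavourable, so Si (3p²) has the more exothermic EA.
Approximate values (kJ/mol): F 328, Si 134, P 72, In 29.
So from lowest to highest: In < P < Si < F.

In < P < Si < F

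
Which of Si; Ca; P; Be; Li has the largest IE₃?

Consider each +2 ion: Si²⁺ still has 2 valence electrons; Ca²⁺ is the bare [Ar] core; P²⁺ still has 3 valence electrons; Be²⁺ is the bare [He] core; Li²⁺ is already 1 electron into the core.
Pulling an electron out of a noble-gas core costs far more than removing a remaining valence electron, so Ca, Li and Be sit at the high end of IE_3.
Valence configurations: Si²⁺ [Ne]3s², P²⁺ [Ne]3s²3p¹.
P²⁺ loses a lone 3p electron whereas Si²⁺ must break into a filled 3s² pair, so IE_3(Si) > IE_3(P) even though P has the higher nuclear charge.
The numbers (kJ/mol): Si 3232, Ca 4912, P 2914, Be 14849, Li 11815.
Overall IE_3 order: P < Si < Ca < Li < Be.

Be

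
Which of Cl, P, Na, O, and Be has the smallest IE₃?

P

Consider each +2 ion: Cl²⁺ still has 5 valence electrons; P²⁺ still has 3 valence electrons; Na²⁺ is already 1 electron into the core; O²⁺ still has 4 valence electrons; Be²⁺ is the bare [He] core.
Breaking into a closed-shell core is much more expensive than removing a leftover valence electron — Na and Be have the largest IE_3 here.
Valence configurations: Cl²⁺ [Ne]3s²3p³, P²⁺ [Ne]3s²3p¹, O²⁺ [He]2s²2p².
Approximate IE_3 values (kJ/mol): Cl 3822, P 2914, Na 6910, O 5300, Be 14849.
Hence IE_3: P < Cl < O < Na < Be.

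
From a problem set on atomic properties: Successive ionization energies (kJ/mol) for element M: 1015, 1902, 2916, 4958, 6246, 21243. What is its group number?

Look for the largest jump between consecutive ionization energies: IE6/IE5 ≈ 3.4, far larger than any earlier ratio.
That jump marks the point where a core electron is being removed. So the atom has 5 valence electrons.
A main-group element with 5 valence electrons is in group 15.

Group 15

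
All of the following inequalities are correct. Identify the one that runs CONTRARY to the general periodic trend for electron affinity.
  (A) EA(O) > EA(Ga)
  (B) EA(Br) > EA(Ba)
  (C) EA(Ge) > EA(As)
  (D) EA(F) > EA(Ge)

(C)

The general trend: electron affinity increases across a period and decreases down a group.
(A) O (period 2, group 16) vs Ga (period 4, group 13): the stated order agrees with the simple trend.
(B) Br (period 4, group 17) vs Ba (period 6, group 2): the stated order agrees with the simple trend.
(C) Ge (period 4, group 14) vs As (period 4, group 15): the stated order contradicts the simple trend.
(D) F (period 2, group 17) vs Ge (period 4, group 14): the stated order agrees with the simple trend.
The exception is (C): adding an electron to As's half-filled 4p³ is unfavourable, so Ge (4p²) has the more exothermic EA.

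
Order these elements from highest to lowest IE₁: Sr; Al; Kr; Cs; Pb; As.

Kr > As > Pb > Al > Sr > Cs

Al is in period 3, group 13; As is in period 4, group 15; Kr is in period 4, group 18; Sr is in period 5, group 2; Cs is in period 6, group 1; Pb is in period 6, group 14.
Across a period the outer electron is held more tightly (higher IE₁); down a group it sits in a higher shell, more shielded, and comes off more easily.
These span different periods and groups, so the two trends combine.
Sr > Cs: relative to Cs, both the across-period and down-group shifts push Sr's first ionization energy up.
Al > Sr: relative to Sr, both the across-period and down-group shifts push Al's first ionization energy up.
Pb > Al: period and group pull opposite ways; the across-period shift dominates (716 vs 578 kJ/mol).
As > Pb: both effects reinforce here, so As is clearly the higher of the two.
Kr > As: both are in period 4; the period trend gives Kr the larger value.
For reference (kJ/mol): Al 578, As 947, Kr 1351, Sr 550, Cs 376, Pb 716.
So from highest to lowest: Kr > As > Pb > Al > Sr > Cs.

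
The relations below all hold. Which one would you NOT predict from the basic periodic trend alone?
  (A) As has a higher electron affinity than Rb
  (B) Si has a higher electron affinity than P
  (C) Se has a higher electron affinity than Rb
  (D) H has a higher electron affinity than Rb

The general trend: electron affinity increases across a period and decreases down a group.
(A) As (period 4, group 15) vs Rb (period 5, group 1): the stated order agrees with the simple trend.
(B) Si (period 3, group 14) vs P (period 3, group 15): the stated order contradicts the simple trend.
(C) Se (period 4, group 16) vs Rb (period 5, group 1): the stated order agrees with the simple trend.
(D) H (period 1, group 1) vs Rb (period 5, group 1): the stated order agrees with the simple trend.
The exception is (B): adding an electron to P's half-filled 3p³ is unfavourable, so Si (3p²) has the more exothermic EA.

(B)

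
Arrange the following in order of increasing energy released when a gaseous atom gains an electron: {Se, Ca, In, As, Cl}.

Adding an electron releases more energy for atoms nearer the top right (short of the noble gases).
These span different periods and groups, so the two trends combine.
In > Ca: the two effects oppose for this pair; the across-period effect wins (29 vs 2 kJ/mol).
As > In: both effects reinforce here, so As is clearly the higher of the two.
Se > As: Se lies to the right of As in period 4, so the across-period effect alone puts Se higher.
Cl > Se: relative to Se, both the across-period and down-group shifts push Cl's electron affinity up.
For reference (kJ/mol): Cl 349, Ca 2, As 78, Se 195, In 29.
So from lowest to highest: Ca < In < As < Se < Cl.

Ca < In < As < Se < Cl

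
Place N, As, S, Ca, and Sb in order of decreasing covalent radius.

Ca, Sb, As, S, N

N is in period 2, group 15; S is in period 3, group 16; Ca is in period 4, group 2; As is in period 4, group 15; Sb is in period 5, group 15.
Radius decreases left→right (rising Z_eff, same n) and increases top→bottom (higher n).
Here both period and group differ, so the two effects have to be weighed against each other.
S > N: the two effects oppose for this pair; the down-group effect wins (103 vs 71 pm).
As > S: both effects reinforce here, so As is clearly the larger of the two.
Sb > As: they share group 15; the group trend gives Sb the larger value.
Ca > Sb: the two effects oppose for this pair; the across-period effect wins (171 vs 140 pm).
Tabulated atomic radius (pm): N 71, S 103, Ca 171, As 121, Sb 140.
So from largest to smallest: Ca > Sb > As > S > N.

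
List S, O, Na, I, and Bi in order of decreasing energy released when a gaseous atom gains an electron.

O is in period 2, group 16; Na is in period 3, group 1; S is in period 3, group 16; I is in period 5, group 17; Bi is in period 6, group 15.
EA tends to increase across a period and decrease down a group, though the pattern is less regular than for IE or radius.
These span different periods and groups, so the two trends combine.
Bi > Na: period and group pull opposite ways; the across-period shift dominates (91 vs 53 kJ/mol).
O > Bi: relative to Bi, both the across-period and down-group shifts push O's electron affinity up.
S > O: this pair runs against the simple trend — see the exception note.
I > S: period and group pull opposite ways; the across-period shift dominates (295 vs 200 kJ/mol).
Note the exception: S has a higher electron affinity than O, contrary to the simple trend — the compact 2p subshell of O repels the added electron more than S's larger 3p does.
For reference (kJ/mol): O 141, Na 53, S 200, I 295, Bi 91.
So from highest to lowest: I > S > O > Bi > Na.

I, S, O, Bi, Na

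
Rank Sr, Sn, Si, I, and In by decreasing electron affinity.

I > Si > Sn > In > Sr

Si is in period 3, group 14; Sr is in period 5, group 2; In is in period 5, group 13; Sn is in period 5, group 14; I is in period 5, group 17.
Adding an electron releases more energy for atoms nearer the top right (short of the noble gases).
These span different periods and groups, so the two trends combine.
In > Sr: In lies to the right of Sr in period 5, so the across-period effect alone puts In higher.
Sn > In: both are in period 5; the period trend gives Sn the larger value.
Si > Sn: they share group 14; the group trend gives Si the larger value.
I > Si: the two effects oppose for this pair; the across-period effect wins (295 vs 134 kJ/mol).
Approximate values (kJ/mol): Si 134, Sr 5, In 29, Sn 107, I 295.
So from highest to lowest: I > Si > Sn > In > Sr.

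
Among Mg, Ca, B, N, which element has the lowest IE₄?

Ca

IE_4 is the cost of taking one more electron from the +3 cation: Mg³⁺ is already 1 electron into the core; Ca³⁺ is already 1 electron into the core; B³⁺ is the bare [He] core; N³⁺ still has 2 valence electrons.
Usually core removal costs more than valence removal, but here the competition is close: a tightly held n=2 valence electron can cost more to remove than an n=3 core electron, so the actual values have to decide it.
The numbers (kJ/mol): Mg 10543, Ca 6491, B 25026, N 7475.
Overall IE_4 order: Ca < N < Mg < B.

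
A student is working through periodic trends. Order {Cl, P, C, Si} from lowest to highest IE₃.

P, Si, Cl, C

Consider each +2 ion: Cl²⁺ still has 5 valence electrons; P²⁺ still has 3 valence electrons; C²⁺ still has 2 valence electrons; Si²⁺ still has 2 valence electrons.
All are still removing valence electrons, so compare the +2 ions as you would atoms: IE_3 generally rises across a period (higher Z_eff) and falls down a group (larger shell), subject to the usual subshell exceptions.
Valence configurations: Cl²⁺ [Ne]3s²3p³, P²⁺ [Ne]3s²3p¹, C²⁺ [He]2s², Si²⁺ [Ne]3s².
P²⁺ loses a lone 3p electron whereas Si²⁺ must break into a filled 3s² pair, so IE_3(Si) > IE_3(P) even though P has the higher nuclear charge.
Tabulated IE_3 (kJ/mol): Cl 3822, P 2914, C 4620, Si 3232.
Putting it together, IE_3: P < Si < Cl < C.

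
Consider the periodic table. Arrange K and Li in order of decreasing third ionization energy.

Li, K

Consider each +2 ion: K²⁺ is already 1 electron into the core; Li²⁺ is already 1 electron into the core.
All of these are removing an electron from a noble-gas core or deeper; the smaller core (lower principal quantum number) is held far more tightly, and within a period the higher nuclear charge binds the same core more tightly.
Approximate IE_3 values (kJ/mol): K 4420, Li 11815.
So the third ionization energies run K < Li.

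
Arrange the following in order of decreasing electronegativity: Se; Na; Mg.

Na is in period 3, group 1; Mg is in period 3, group 2; Se is in period 4, group 16.
Atoms toward the upper right of the periodic table pull bonding electrons most strongly.
These span different periods and groups, so the two trends combine.
Mg > Na: Mg lies to the right of Na in period 3, so the across-period effect alone puts Mg higher.
Se > Mg: period and group pull opposite ways; the across-period shift dominates (2.55 vs 1.31).
Tabulated electronegativity (Pauling): Na 0.93, Mg 1.31, Se 2.55.
So from highest to lowest: Se > Mg > Na.

Se, Mg, Na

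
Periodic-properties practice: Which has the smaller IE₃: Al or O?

Al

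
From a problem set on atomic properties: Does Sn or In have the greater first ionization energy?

Sn

In is in period 5, group 13; Sn is in period 5, group 14.
IE₁ increases left→right with effective nuclear charge and decreases top→bottom as the valence shell moves farther out.
All lie in period 5, so first ionization energy increases left to right.
So Sn has the greater first ionization energy (Sn > In).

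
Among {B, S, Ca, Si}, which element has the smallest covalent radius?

B

Moving right in a period, electrons are added to the same shell under a stronger nuclear pull, so atoms get smaller; moving down, a new shell is opened and atoms get larger.
Neither a single period nor a single group — weigh both effects.
S > B: the two effects oppose for this pair; the down-group effect wins (103 vs 85 pm).
Si > S: Si lies to the left of S in period 3, so the across-period effect alone puts Si larger.
Ca > Si: both effects reinforce here, so Ca is clearly the larger of the two.
Approximate values (pm): B 85, Si 116, S 103, Ca 171.
The smallest covalent radius among these belongs to B.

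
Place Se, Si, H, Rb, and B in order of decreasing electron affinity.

H is in period 1, group 1; B is in period 2, group 13; Si is in period 3, group 14; Se is in period 4, group 16; Rb is in period 5, group 1.
EA tends to increase across a period and decrease down a group, though the pattern is less regular than for IE or radius.
These span different periods and groups, so the two trends combine.
Rb > B: this pair runs against the simple trend — see the exception note.
H > Rb: they share group 1; the group trend gives H the larger value.
Si > H: the two effects oppose for this pair; the across-period effect wins (134 vs 73 kJ/mol).
Se > Si: period and group pull opposite ways; the across-period shift dominates (195 vs 134 kJ/mol).
Note the exception: Rb has a higher electron affinity than B, contrary to the simple trend — B's ns²np¹ configuration gives only a small electron affinity — the sparsely filled np subshell binds an added electron weakly.
For reference (kJ/mol): H 73, B 27, Si 134, Se 195, Rb 47.
So from highest to lowest: Se > Si > H > Rb > B.

Se > Si > H > Rb > B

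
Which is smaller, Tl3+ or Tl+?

Both ions have Z = 81 protons, but Tl3+ has lost more electrons, so its remaining electrons feel a larger effective nuclear charge per electron and are pulled in more tightly.
Higher positive charge → smaller ion, so Tl+ > Tl3+.

Tl3+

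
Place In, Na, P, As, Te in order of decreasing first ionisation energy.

P > As > Te > In > Na

Na is in period 3, group 1; P is in period 3, group 15; As is in period 4, group 15; In is in period 5, group 13; Te is in period 5, group 16.
Removing the outermost electron gets harder across a period and easier down a group.
Here both period and group differ, so the two effects have to be weighed against each other.
In > Na: period and group pull opposite ways; the across-period shift dominates (558 vs 496 kJ/mol).
Te > In: Te lies to the right of In in period 5, so the across-period effect alone puts Te higher.
As > Te: period and group pull opposite ways; the down-group shift dominates (947 vs 869 kJ/mol).
P > As: P sits above As in group 15, so the down-group effect alone puts P higher.
Approximate values (kJ/mol): Na 496, P 1012, As 947, In 558, Te 869.
So from highest to lowest: P > As > Te > In > Na.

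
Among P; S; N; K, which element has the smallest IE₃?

P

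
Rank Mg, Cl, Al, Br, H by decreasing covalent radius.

Mg, Al, Br, Cl, H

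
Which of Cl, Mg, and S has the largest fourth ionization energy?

Mg

IE_4 is the cost of taking one more electron from the +3 cation: Cl³⁺ still has 4 valence electrons; Mg³⁺ is already 1 electron into the core; S³⁺ still has 3 valence electrons.
Breaking into a closed-shell core is much more expensive than removing a leftover valence electron — Mg has the largest IE_4 here.
Valence configurations: Cl³⁺ [Ne]3s²3p², S³⁺ [Ne]3s²3p¹.
Tabulated IE_4 (kJ/mol): Cl 5159, Mg 10543, S 4556.
Hence IE_4: S < Cl < Mg.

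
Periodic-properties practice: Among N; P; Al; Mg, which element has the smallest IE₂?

Consider each +1 ion: N⁺ still has 4 valence electrons; P⁺ still has 4 valence electrons; Al⁺ still has 2 valence electrons; Mg⁺ still has 1 valence electron.
All are still removing valence electrons, so compare the +1 ions as you would atoms: IE_2 generally rises across a period (higher Z_eff) and falls down a group (larger shell), subject to the usual subshell exceptions.
Valence configurations: N⁺ [He]2s²2p², P⁺ [Ne]3s²3p², Al⁺ [Ne]3s², Mg⁺ [Ne]3s¹.
Tabulated IE_2 (kJ/mol): N 2856, P 1907, Al 1817, Mg 1451.
Hence IE_2: Mg < Al < P < N.

Mg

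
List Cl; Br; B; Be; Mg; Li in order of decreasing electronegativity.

Cl, Br, B, Be, Mg, Li

Li is in period 2, group 1; Be is in period 2, group 2; B is in period 2, group 13; Mg is in period 3, group 2; Cl is in period 3, group 17; Br is in period 4, group 17.
Atoms toward the upper right of the periodic table pull bonding electrons most strongly.
These span different periods and groups, so the two trends combine.
Mg > Li: the two effects oppose for this pair; the across-period effect wins (1.31 vs 0.98).
Be > Mg: they share group 2; the group trend gives Be the larger value.
B > Be: both are in period 2; the period trend gives B the larger value.
Br > B: period and group pull opposite ways; the across-period shift dominates (2.96 vs 2.04).
Cl > Br: Cl sits above Br in group 17, so the down-group effect alone puts Cl higher.
Approximate values (Pauling): Li 0.98, Be 1.57, B 2.04, Mg 1.31, Cl 3.16, Br 2.96.
So from highest to lowest: Cl > Br > B > Be > Mg > Li.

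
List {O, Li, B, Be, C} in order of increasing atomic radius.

Atomic radius shrinks across a period as nuclear charge pulls the same shell inward, and grows down a group as new shells are added.
All lie in period 2, so atomic radius increases right to left.
So from smallest to largest: O < C < B < Be < Li.

O < C < B < Be < Li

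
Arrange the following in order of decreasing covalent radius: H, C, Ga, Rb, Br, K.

H is in period 1, group 1; C is in period 2, group 14; K is in period 4, group 1; Ga is in period 4, group 13; Br is in period 4, group 17; Rb is in period 5, group 1.
Across a period the added protons contract the valence shell; down a group each new principal shell makes the atom larger.
Neither a single period nor a single group — weigh both effects.
C > H: the two effects oppose for this pair; the down-group effect wins (75 vs 32 pm).
Br > C: the two effects oppose for this pair; the down-group effect wins (114 vs 75 pm).
Ga > Br: Ga lies to the left of Br in period 4, so the across-period effect alone puts Ga larger.
K > Ga: both are in period 4; the period trend gives K the larger value.
Rb > K: Rb sits below K in group 1, so the down-group effect alone puts Rb larger.
For reference (pm): H 32, C 75, K 196, Ga 124, Br 114, Rb 210.
So from largest to smallest: Rb > K > Ga > Br > C > H.

Rb > K > Ga > Br > C > H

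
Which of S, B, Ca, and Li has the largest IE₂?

Li

The second ionization energy removes an electron from the +1 ion. For each element: S⁺ still has 5 valence electrons; B⁺ still has 2 valence electrons; Ca⁺ still has 1 valence electron; Li⁺ is the bare [He] core.
Breaking into a closed-shell core is much more expensive than removing a leftover valence electron — Li has the largest IE_2 here.
Valence configurations: S⁺ [Ne]3s²3p³, B⁺ [He]2s², Ca⁺ [Ar]4s¹.
Tabulated IE_2 (kJ/mol): S 2252, B 2427, Ca 1145, Li 7298.
Hence IE_2: Ca < S < B < Li.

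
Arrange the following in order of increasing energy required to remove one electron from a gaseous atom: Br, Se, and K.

K, Se, Br

K is in period 4, group 1; Se is in period 4, group 16; Br is in period 4, group 17.
Removing the outermost electron gets harder across a period and easier down a group.
All lie in period 4, so first ionization energy increases left to right.
So from lowest to highest: K < Se < Br.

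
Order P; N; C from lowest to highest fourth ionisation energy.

Consider each +3 ion: P³⁺ still has 2 valence electrons; N³⁺ still has 2 valence electrons; C³⁺ still has 1 valence electron.
All are still removing valence electrons, so compare the +3 ions as you would atoms: IE_4 generally rises across a period (higher Z_eff) and falls down a group (larger shell), subject to the usual subshell exceptions.
Valence configurations: P³⁺ [Ne]3s², N³⁺ [He]2s², C³⁺ [He]2s¹.
The numbers (kJ/mol): P 4964, N 7475, C 6223.
Overall IE_4 order: P < C < N.

P, C, N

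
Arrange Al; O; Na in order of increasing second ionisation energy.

Al, O, Na

IE_2 is the cost of taking one more electron from the +1 cation: Al⁺ still has 2 valence electrons; O⁺ still has 5 valence electrons; Na⁺ is the bare [Ne] core.
Pulling an electron out of a noble-gas core costs far more than removing a remaining valence electron, so Na sits at the high end of IE_2.
Valence configurations: Al⁺ [Ne]3s², O⁺ [He]2s²2p³.
Tabulated IE_2 (kJ/mol): Al 1817, O 3388, Na 4562.
So the second ionization energies run Al < O < Na.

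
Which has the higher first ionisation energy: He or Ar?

He is in period 1, group 18; Ar is in period 3, group 18.
Removing the outermost electron gets harder across a period and easier down a group.
All are in group 18, so first ionization energy increases up the group.
So He has the higher first ionisation energy (He > Ar).

He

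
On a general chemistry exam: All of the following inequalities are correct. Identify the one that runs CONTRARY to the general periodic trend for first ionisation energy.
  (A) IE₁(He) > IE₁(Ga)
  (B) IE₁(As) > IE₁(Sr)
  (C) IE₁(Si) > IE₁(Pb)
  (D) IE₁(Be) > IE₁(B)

(D)

The general trend: first ionisation energy increases across a period and decreases down a group.
(A) He (period 1, group 18) vs Ga (period 4, group 13): the stated order agrees with the simple trend.
(B) As (period 4, group 15) vs Sr (period 5, group 2): the stated order agrees with the simple trend.
(C) Si (period 3, group 14) vs Pb (period 6, group 14): the stated order agrees with the simple trend.
(D) Be (period 2, group 2) vs B (period 2, group 13): the stated order contradicts the simple trend.
The exception is (D): removing B's lone 2p electron is easier than breaking Be's filled 2s².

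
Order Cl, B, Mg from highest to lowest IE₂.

Consider each +1 ion: Cl⁺ still has 6 valence electrons; B⁺ still has 2 valence electrons; Mg⁺ still has 1 valence electron.
All are still removing valence electrons, so compare the +1 ions as you would atoms: IE_2 generally rises across a period (higher Z_eff) and falls down a group (larger shell), subject to the usual subshell exceptions.
Valence configurations: Cl⁺ [Ne]3s²3p⁴, B⁺ [He]2s², Mg⁺ [Ne]3s¹.
The numbers (kJ/mol): Cl 2298, B 2427, Mg 1451.
Hence IE_2: Mg < Cl < B.

B > Cl > Mg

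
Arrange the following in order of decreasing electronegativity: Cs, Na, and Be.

Be, Na, Cs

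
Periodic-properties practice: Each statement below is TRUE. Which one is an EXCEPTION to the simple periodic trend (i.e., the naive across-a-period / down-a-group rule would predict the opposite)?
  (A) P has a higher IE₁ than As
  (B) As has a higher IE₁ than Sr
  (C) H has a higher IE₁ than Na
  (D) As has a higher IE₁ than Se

The general trend: IE₁ increases across a period and decreases down a group.
(A) P (period 3, group 15) vs As (period 4, group 15): the stated order agrees with the simple trend.
(B) As (period 4, group 15) vs Sr (period 5, group 2): the stated order agrees with the simple trend.
(C) H (period 1, group 1) vs Na (period 3, group 1): the stated order agrees with the simple trend.
(D) As (period 4, group 15) vs Se (period 4, group 16): the stated order contradicts the simple trend.
The exception is (D): Se (4p⁴) ionizes more easily than half-filled As (4p³).

(D)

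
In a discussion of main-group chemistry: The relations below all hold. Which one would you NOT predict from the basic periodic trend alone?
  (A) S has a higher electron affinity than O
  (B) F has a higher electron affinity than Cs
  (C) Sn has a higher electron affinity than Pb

The general trend: electron affinity increases across a period and decreases down a group.
(A) S (period 3, group 16) vs O (period 2, group 16): the stated order contradicts the simple trend.
(B) F (period 2, group 17) vs Cs (period 6, group 1): the stated order agrees with the simple trend.
(C) Sn (period 5, group 14) vs Pb (period 6, group 14): the stated order agrees with the simple trend.
The exception is (A): the compact 2p subshell of O repels the added electron more than S's larger 3p does.

(A)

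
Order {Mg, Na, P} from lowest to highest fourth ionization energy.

P < Na < Mg

After 3 electrons have been removed, what remains? Mg³⁺ is already 1 electron into the core; Na³⁺ is already 2 electrons into the core; P³⁺ still has 2 valence electrons.
Core electrons are held far more tightly than valence electrons, so Na and Mg top the IE_4 order.
The numbers (kJ/mol): Mg 10543, Na 9543, P 4964.
Hence IE_4: P < Na < Mg.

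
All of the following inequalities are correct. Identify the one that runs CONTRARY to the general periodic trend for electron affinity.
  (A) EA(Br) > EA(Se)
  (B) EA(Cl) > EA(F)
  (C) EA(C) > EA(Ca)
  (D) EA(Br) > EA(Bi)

(B)

The general trend: electron affinity increases across a period and decreases down a group.
(A) Br (period 4, group 17) vs Se (period 4, group 16): the stated order agrees with the simple trend.
(B) Cl (period 3, group 17) vs F (period 2, group 17): the stated order contradicts the simple trend.
(C) C (period 2, group 14) vs Ca (period 4, group 2): the stated order agrees with the simple trend.
(D) Br (period 4, group 17) vs Bi (period 6, group 15): the stated order agrees with the simple trend.
The exception is (B): F's small 2p subshell makes the incoming electron feel strong e⁻–e⁻ repulsion, so Cl actually releases more energy on gaining an electron.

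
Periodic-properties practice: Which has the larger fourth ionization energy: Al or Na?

Al

The fourth ionization energy removes an electron from the +3 ion. For each element: Al³⁺ is the bare [Ne] core; Na³⁺ is already 2 electrons into the core.
All of these are removing an electron from a noble-gas core or deeper; the smaller core (lower principal quantum number) is held far more tightly, and within a period the higher nuclear charge binds the same core more tightly.
Tabulated IE_4 (kJ/mol): Al 11577, Na 9543.
Overall IE_4 order: Na < Al.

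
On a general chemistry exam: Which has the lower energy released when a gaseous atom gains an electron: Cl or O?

O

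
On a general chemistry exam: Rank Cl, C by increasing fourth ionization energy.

The fourth ionization energy removes an electron from the +3 ion. For each element: Cl³⁺ still has 4 valence electrons; C³⁺ still has 1 valence electron.
All are still removing valence electrons, so compare the +3 ions as you would atoms: IE_4 generally rises across a period (higher Z_eff) and falls down a group (larger shell), subject to the usual subshell exceptions.
Valence configurations: Cl³⁺ [Ne]3s²3p², C³⁺ [He]2s¹.
Approximate IE_4 values (kJ/mol): Cl 5159, C 6223.
Hence IE_4: Cl < C.

Cl < C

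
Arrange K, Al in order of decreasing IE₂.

IE_2 is the cost of taking one more electron from the +1 cation: K⁺ is the bare [Ar] core; Al⁺ still has 2 valence electrons.
Pulling an electron out of a noble-gas core costs far more than removing a remaining valence electron, so K sits at the high end of IE_2.
The numbers (kJ/mol): K 3052, Al 1817.
Putting it together, IE_2: Al < K.

K > Al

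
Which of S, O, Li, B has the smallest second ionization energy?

After 1 electron has been removed, what remains? S⁺ still has 5 valence electrons; O⁺ still has 5 valence electrons; Li⁺ is the bare [He] core; B⁺ still has 2 valence electrons.
Core electrons are held far more tightly than valence electrons, so Li tops the IE_2 order.
Valence configurations: S⁺ [Ne]3s²3p³, O⁺ [He]2s²2p³, B⁺ [He]2s².
Tabulated IE_2 (kJ/mol): S 2252, O 3388, Li 7298, B 2427.
So the second ionization energies run S < B < O < Li.

S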